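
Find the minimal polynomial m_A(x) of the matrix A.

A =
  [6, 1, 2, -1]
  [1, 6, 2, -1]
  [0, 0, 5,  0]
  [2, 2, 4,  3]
x^2 - 10*x + 25

The characteristic polynomial is χ_A(x) = (x - 5)^4, so the eigenvalues are known. The minimal polynomial is
  m_A(x) = Π_λ (x − λ)^{k_λ}
where k_λ is the size of the *largest* Jordan block for λ (equivalently, the smallest k with (A − λI)^k v = 0 for every generalised eigenvector v of λ).

  λ = 5: largest Jordan block has size 2, contributing (x − 5)^2

So m_A(x) = (x - 5)^2 = x^2 - 10*x + 25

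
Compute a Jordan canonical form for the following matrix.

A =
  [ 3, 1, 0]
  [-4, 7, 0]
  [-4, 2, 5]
J_2(5) ⊕ J_1(5)

The characteristic polynomial is
  det(x·I − A) = x^3 - 15*x^2 + 75*x - 125 = (x - 5)^3

Eigenvalues and multiplicities (the geometric multiplicity of λ is n − rank(A − λI), which equals the number of Jordan blocks for λ):
  λ = 5: algebraic multiplicity = 3, geometric multiplicity = 2

Determining the block sizes for each eigenvalue:
  λ = 5: 2 blocks summing to 3 forces exactly one block of size 2 and the rest size 1 → block sizes [2, 1]

Assembling the blocks gives a Jordan form
J =
  [5, 1, 0]
  [0, 5, 0]
  [0, 0, 5]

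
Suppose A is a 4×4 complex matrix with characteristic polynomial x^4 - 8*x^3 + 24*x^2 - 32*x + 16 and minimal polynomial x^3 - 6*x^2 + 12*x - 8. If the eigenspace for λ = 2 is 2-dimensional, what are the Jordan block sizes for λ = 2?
Block sizes for λ = 2: [3, 1]

Step 1 — from the characteristic polynomial, algebraic multiplicity of λ = 2 is 4. From dim ker(A − (2)·I) = 2, there are exactly 2 Jordan blocks for λ = 2.
Step 2 — from the minimal polynomial, the factor (x − 2)^3 tells us the largest block for λ = 2 has size 3.
Step 3 — with total size 4, 2 blocks, and largest block 3, the block sizes (in nonincreasing order) are [3, 1].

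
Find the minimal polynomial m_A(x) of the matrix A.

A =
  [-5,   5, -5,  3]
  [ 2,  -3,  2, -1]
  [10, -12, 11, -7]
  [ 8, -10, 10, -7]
x^2 + 2*x + 1

The characteristic polynomial is χ_A(x) = (x + 1)^4, so the eigenvalues are known. The minimal polynomial is
  m_A(x) = Π_λ (x − λ)^{k_λ}
where k_λ is the size of the *largest* Jordan block for λ (equivalently, the smallest k with (A − λI)^k v = 0 for every generalised eigenvector v of λ).

  λ = -1: largest Jordan block has size 2, contributing (x + 1)^2

So m_A(x) = (x + 1)^2 = x^2 + 2*x + 1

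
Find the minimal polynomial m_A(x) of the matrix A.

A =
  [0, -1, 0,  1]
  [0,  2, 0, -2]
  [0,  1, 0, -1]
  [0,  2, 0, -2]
x^2

The characteristic polynomial is χ_A(x) = x^4, so the eigenvalues are known. The minimal polynomial is
  m_A(x) = Π_λ (x − λ)^{k_λ}
where k_λ is the size of the *largest* Jordan block for λ (equivalently, the smallest k with (A − λI)^k v = 0 for every generalised eigenvector v of λ).

  λ = 0: largest Jordan block has size 2, contributing (x − 0)^2

So m_A(x) = x^2 = x^2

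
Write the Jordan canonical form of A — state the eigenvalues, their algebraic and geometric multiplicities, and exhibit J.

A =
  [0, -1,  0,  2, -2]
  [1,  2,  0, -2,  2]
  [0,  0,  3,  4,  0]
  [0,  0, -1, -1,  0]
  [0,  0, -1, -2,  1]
J_2(1) ⊕ J_2(1) ⊕ J_1(1)

The characteristic polynomial is
  det(x·I − A) = x^5 - 5*x^4 + 10*x^3 - 10*x^2 + 5*x - 1 = (x - 1)^5

Eigenvalues and multiplicities (the geometric multiplicity of λ is n − rank(A − λI), which equals the number of Jordan blocks for λ):
  λ = 1: algebraic multiplicity = 5, geometric multiplicity = 3

Determining the block sizes for each eigenvalue:
  λ = 1: with am = 5 and gm = 3, the partition is not yet determined (e.g. several partitions of 5 into 3 parts exist). Let N = A − (1)·I. Computing rank(N^1) = 2, rank(N^2) = 0; the number of blocks of size ≥ j is rank(N^{j−1}) − rank(N^j), giving [3, 2]. So we have 2 block(s) of size 2, 1 block(s) of size 1 → block sizes [2, 2, 1]

Assembling the blocks gives a Jordan form
J =
  [1, 1, 0, 0, 0]
  [0, 1, 0, 0, 0]
  [0, 0, 1, 1, 0]
  [0, 0, 0, 1, 0]
  [0, 0, 0, 0, 1]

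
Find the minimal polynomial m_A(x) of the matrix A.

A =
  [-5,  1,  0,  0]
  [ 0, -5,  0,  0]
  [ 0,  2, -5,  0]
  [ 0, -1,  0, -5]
x^2 + 10*x + 25

The characteristic polynomial is χ_A(x) = (x + 5)^4, so the eigenvalues are known. The minimal polynomial is
  m_A(x) = Π_λ (x − λ)^{k_λ}
where k_λ is the size of the *largest* Jordan block for λ (equivalently, the smallest k with (A − λI)^k v = 0 for every generalised eigenvector v of λ).

  λ = -5: largest Jordan block has size 2, contributing (x + 5)^2

So m_A(x) = (x + 5)^2 = x^2 + 10*x + 25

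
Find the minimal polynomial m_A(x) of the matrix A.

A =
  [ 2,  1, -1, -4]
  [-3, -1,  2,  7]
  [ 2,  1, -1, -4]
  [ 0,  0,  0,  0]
x^3

The characteristic polynomial is χ_A(x) = x^4, so the eigenvalues are known. The minimal polynomial is
  m_A(x) = Π_λ (x − λ)^{k_λ}
where k_λ is the size of the *largest* Jordan block for λ (equivalently, the smallest k with (A − λI)^k v = 0 for every generalised eigenvector v of λ).

  λ = 0: largest Jordan block has size 3, contributing (x − 0)^3

So m_A(x) = x^3 = x^3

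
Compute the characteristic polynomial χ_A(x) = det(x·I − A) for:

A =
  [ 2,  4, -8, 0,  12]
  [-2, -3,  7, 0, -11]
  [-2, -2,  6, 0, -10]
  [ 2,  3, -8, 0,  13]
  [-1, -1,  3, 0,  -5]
x^5

Expanding det(x·I − A) (e.g. by cofactor expansion or by noting that A is similar to its Jordan form J, which has the same characteristic polynomial as A) gives
  χ_A(x) = x^5
which factors as x^5. The eigenvalues (with algebraic multiplicities) are λ = 0 with multiplicity 5.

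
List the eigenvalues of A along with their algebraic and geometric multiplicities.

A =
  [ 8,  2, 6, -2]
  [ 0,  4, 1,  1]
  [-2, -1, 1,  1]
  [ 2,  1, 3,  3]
λ = 4: alg = 4, geom = 2

Step 1 — factor the characteristic polynomial to read off the algebraic multiplicities:
  χ_A(x) = (x - 4)^4

Step 2 — compute geometric multiplicities via the rank-nullity identity g(λ) = n − rank(A − λI):
  rank(A − (4)·I) = 2, so dim ker(A − (4)·I) = n − 2 = 2

Summary:
  λ = 4: algebraic multiplicity = 4, geometric multiplicity = 2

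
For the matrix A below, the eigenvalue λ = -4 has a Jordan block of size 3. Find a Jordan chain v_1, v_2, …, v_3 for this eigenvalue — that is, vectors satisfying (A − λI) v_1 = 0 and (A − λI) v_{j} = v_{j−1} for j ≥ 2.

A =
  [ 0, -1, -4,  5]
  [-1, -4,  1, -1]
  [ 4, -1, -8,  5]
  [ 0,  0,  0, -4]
A Jordan chain for λ = -4 of length 3:
v_1 = (1, 0, 1, 0)ᵀ
v_2 = (4, -1, 4, 0)ᵀ
v_3 = (1, 0, 0, 0)ᵀ

Let N = A − (-4)·I. We want v_3 with N^3 v_3 = 0 but N^2 v_3 ≠ 0; then v_{j-1} := N · v_j for j = 3, …, 2.

Pick v_3 = (1, 0, 0, 0)ᵀ.
Then v_2 = N · v_3 = (4, -1, 4, 0)ᵀ.
Then v_1 = N · v_2 = (1, 0, 1, 0)ᵀ.

Sanity check: (A − (-4)·I) v_1 = (0, 0, 0, 0)ᵀ = 0. ✓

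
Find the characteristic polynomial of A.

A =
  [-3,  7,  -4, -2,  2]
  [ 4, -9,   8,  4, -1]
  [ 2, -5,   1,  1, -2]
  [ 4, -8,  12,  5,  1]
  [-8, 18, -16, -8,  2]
x^5 + 4*x^4 + 6*x^3 + 4*x^2 + x

Expanding det(x·I − A) (e.g. by cofactor expansion or by noting that A is similar to its Jordan form J, which has the same characteristic polynomial as A) gives
  χ_A(x) = x^5 + 4*x^4 + 6*x^3 + 4*x^2 + x
which factors as x*(x + 1)^4. The eigenvalues (with algebraic multiplicities) are λ = -1 with multiplicity 4, λ = 0 with multiplicity 1.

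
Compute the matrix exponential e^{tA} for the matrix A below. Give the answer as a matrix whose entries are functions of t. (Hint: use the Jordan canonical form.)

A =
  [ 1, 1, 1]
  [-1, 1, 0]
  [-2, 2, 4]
e^{tA} =
  [-t^2*exp(2*t) - t*exp(2*t) + exp(2*t), t*exp(2*t), t^2*exp(2*t)/2 + t*exp(2*t)]
  [t^2*exp(2*t) - t*exp(2*t), -t*exp(2*t) + exp(2*t), -t^2*exp(2*t)/2]
  [-2*t^2*exp(2*t) - 2*t*exp(2*t), 2*t*exp(2*t), t^2*exp(2*t) + 2*t*exp(2*t) + exp(2*t)]

Strategy: write A = P · J · P⁻¹ where J is a Jordan canonical form, so e^{tA} = P · e^{tJ} · P⁻¹, and e^{tJ} can be computed block-by-block.

A has Jordan form
J =
  [2, 1, 0]
  [0, 2, 1]
  [0, 0, 2]
(up to reordering of blocks).

Per-block formulas:
  For a 3×3 Jordan block J_3(2): exp(t · J_3(2)) = e^(2t)·(I + t·N + (t^2/2)·N^2), where N is the 3×3 nilpotent shift.

After assembling e^{tJ} and conjugating by P, we get:

e^{tA} =
  [-t^2*exp(2*t) - t*exp(2*t) + exp(2*t), t*exp(2*t), t^2*exp(2*t)/2 + t*exp(2*t)]
  [t^2*exp(2*t) - t*exp(2*t), -t*exp(2*t) + exp(2*t), -t^2*exp(2*t)/2]
  [-2*t^2*exp(2*t) - 2*t*exp(2*t), 2*t*exp(2*t), t^2*exp(2*t) + 2*t*exp(2*t) + exp(2*t)]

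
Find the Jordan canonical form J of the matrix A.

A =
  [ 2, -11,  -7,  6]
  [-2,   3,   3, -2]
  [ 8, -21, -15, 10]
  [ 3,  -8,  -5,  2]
J_2(-2) ⊕ J_2(-2)

The characteristic polynomial is
  det(x·I − A) = x^4 + 8*x^3 + 24*x^2 + 32*x + 16 = (x + 2)^4

Eigenvalues and multiplicities (the geometric multiplicity of λ is n − rank(A − λI), which equals the number of Jordan blocks for λ):
  λ = -2: algebraic multiplicity = 4, geometric multiplicity = 2

Determining the block sizes for each eigenvalue:
  λ = -2: with am = 4 and gm = 2, the partition is not yet determined (e.g. several partitions of 4 into 2 parts exist). Let N = A − (-2)·I. Computing rank(N^1) = 2, rank(N^2) = 0; the number of blocks of size ≥ j is rank(N^{j−1}) − rank(N^j), giving [2, 2]. So we have 2 block(s) of size 2 → block sizes [2, 2]

Assembling the blocks gives a Jordan form
J =
  [-2,  1,  0,  0]
  [ 0, -2,  0,  0]
  [ 0,  0, -2,  1]
  [ 0,  0,  0, -2]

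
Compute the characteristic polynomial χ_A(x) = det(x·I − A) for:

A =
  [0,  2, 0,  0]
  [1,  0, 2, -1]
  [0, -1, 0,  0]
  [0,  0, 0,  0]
x^4

Expanding det(x·I − A) (e.g. by cofactor expansion or by noting that A is similar to its Jordan form J, which has the same characteristic polynomial as A) gives
  χ_A(x) = x^4
which factors as x^4. The eigenvalues (with algebraic multiplicities) are λ = 0 with multiplicity 4.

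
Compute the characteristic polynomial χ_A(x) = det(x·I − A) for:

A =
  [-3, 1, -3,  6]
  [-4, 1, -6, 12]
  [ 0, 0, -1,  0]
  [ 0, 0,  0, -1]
x^4 + 4*x^3 + 6*x^2 + 4*x + 1

Expanding det(x·I − A) (e.g. by cofactor expansion or by noting that A is similar to its Jordan form J, which has the same characteristic polynomial as A) gives
  χ_A(x) = x^4 + 4*x^3 + 6*x^2 + 4*x + 1
which factors as (x + 1)^4. The eigenvalues (with algebraic multiplicities) are λ = -1 with multiplicity 4.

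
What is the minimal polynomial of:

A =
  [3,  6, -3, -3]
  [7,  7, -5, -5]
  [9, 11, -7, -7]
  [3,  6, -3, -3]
x^3

The characteristic polynomial is χ_A(x) = x^4, so the eigenvalues are known. The minimal polynomial is
  m_A(x) = Π_λ (x − λ)^{k_λ}
where k_λ is the size of the *largest* Jordan block for λ (equivalently, the smallest k with (A − λI)^k v = 0 for every generalised eigenvector v of λ).

  λ = 0: largest Jordan block has size 3, contributing (x − 0)^3

So m_A(x) = x^3 = x^3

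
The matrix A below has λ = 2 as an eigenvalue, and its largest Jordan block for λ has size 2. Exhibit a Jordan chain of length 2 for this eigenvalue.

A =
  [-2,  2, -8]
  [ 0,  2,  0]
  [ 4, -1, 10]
A Jordan chain for λ = 2 of length 2:
v_1 = (2, 0, -1)ᵀ
v_2 = (0, 1, 0)ᵀ

Let N = A − (2)·I. We want v_2 with N^2 v_2 = 0 but N^1 v_2 ≠ 0; then v_{j-1} := N · v_j for j = 2, …, 2.

Pick v_2 = (0, 1, 0)ᵀ.
Then v_1 = N · v_2 = (2, 0, -1)ᵀ.

Sanity check: (A − (2)·I) v_1 = (0, 0, 0)ᵀ = 0. ✓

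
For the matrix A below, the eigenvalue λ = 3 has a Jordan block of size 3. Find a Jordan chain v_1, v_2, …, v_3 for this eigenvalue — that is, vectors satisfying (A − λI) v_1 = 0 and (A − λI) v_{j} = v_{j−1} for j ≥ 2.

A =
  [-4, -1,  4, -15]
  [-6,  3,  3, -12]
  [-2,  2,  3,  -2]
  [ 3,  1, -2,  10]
A Jordan chain for λ = 3 of length 3:
v_1 = (2, 0, -4, -2)ᵀ
v_2 = (-7, -6, -2, 3)ᵀ
v_3 = (1, 0, 0, 0)ᵀ

Let N = A − (3)·I. We want v_3 with N^3 v_3 = 0 but N^2 v_3 ≠ 0; then v_{j-1} := N · v_j for j = 3, …, 2.

Pick v_3 = (1, 0, 0, 0)ᵀ.
Then v_2 = N · v_3 = (-7, -6, -2, 3)ᵀ.
Then v_1 = N · v_2 = (2, 0, -4, -2)ᵀ.

Sanity check: (A − (3)·I) v_1 = (0, 0, 0, 0)ᵀ = 0. ✓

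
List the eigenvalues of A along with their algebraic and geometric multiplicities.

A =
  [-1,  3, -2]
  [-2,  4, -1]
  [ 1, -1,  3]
λ = 2: alg = 3, geom = 1

Step 1 — factor the characteristic polynomial to read off the algebraic multiplicities:
  χ_A(x) = (x - 2)^3

Step 2 — compute geometric multiplicities via the rank-nullity identity g(λ) = n − rank(A − λI):
  rank(A − (2)·I) = 2, so dim ker(A − (2)·I) = n − 2 = 1

Summary:
  λ = 2: algebraic multiplicity = 3, geometric multiplicity = 1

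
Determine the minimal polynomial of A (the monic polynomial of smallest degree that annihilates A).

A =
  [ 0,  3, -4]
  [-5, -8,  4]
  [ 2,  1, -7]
x^3 + 15*x^2 + 75*x + 125

The characteristic polynomial is χ_A(x) = (x + 5)^3, so the eigenvalues are known. The minimal polynomial is
  m_A(x) = Π_λ (x − λ)^{k_λ}
where k_λ is the size of the *largest* Jordan block for λ (equivalently, the smallest k with (A − λI)^k v = 0 for every generalised eigenvector v of λ).

  λ = -5: largest Jordan block has size 3, contributing (x + 5)^3

So m_A(x) = (x + 5)^3 = x^3 + 15*x^2 + 75*x + 125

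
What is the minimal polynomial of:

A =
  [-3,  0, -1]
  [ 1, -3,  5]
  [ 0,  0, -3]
x^3 + 9*x^2 + 27*x + 27

The characteristic polynomial is χ_A(x) = (x + 3)^3, so the eigenvalues are known. The minimal polynomial is
  m_A(x) = Π_λ (x − λ)^{k_λ}
where k_λ is the size of the *largest* Jordan block for λ (equivalently, the smallest k with (A − λI)^k v = 0 for every generalised eigenvector v of λ).

  λ = -3: largest Jordan block has size 3, contributing (x + 3)^3

So m_A(x) = (x + 3)^3 = x^3 + 9*x^2 + 27*x + 27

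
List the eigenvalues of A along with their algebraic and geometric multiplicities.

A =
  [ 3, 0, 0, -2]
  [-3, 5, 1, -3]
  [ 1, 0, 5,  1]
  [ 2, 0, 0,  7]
λ = 5: alg = 4, geom = 2

Step 1 — factor the characteristic polynomial to read off the algebraic multiplicities:
  χ_A(x) = (x - 5)^4

Step 2 — compute geometric multiplicities via the rank-nullity identity g(λ) = n − rank(A − λI):
  rank(A − (5)·I) = 2, so dim ker(A − (5)·I) = n − 2 = 2

Summary:
  λ = 5: algebraic multiplicity = 4, geometric multiplicity = 2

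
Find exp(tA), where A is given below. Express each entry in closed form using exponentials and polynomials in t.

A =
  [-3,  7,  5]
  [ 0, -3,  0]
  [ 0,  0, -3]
e^{tA} =
  [exp(-3*t), 7*t*exp(-3*t), 5*t*exp(-3*t)]
  [0, exp(-3*t), 0]
  [0, 0, exp(-3*t)]

Strategy: write A = P · J · P⁻¹ where J is a Jordan canonical form, so e^{tA} = P · e^{tJ} · P⁻¹, and e^{tJ} can be computed block-by-block.

A has Jordan form
J =
  [-3,  1,  0]
  [ 0, -3,  0]
  [ 0,  0, -3]
(up to reordering of blocks).

Per-block formulas:
  For a 2×2 Jordan block J_2(-3): exp(t · J_2(-3)) = e^(-3t)·(I + t·N), where N is the 2×2 nilpotent shift.
  For a 1×1 block at λ = -3: exp(t · [-3]) = [e^(-3t)].

After assembling e^{tJ} and conjugating by P, we get:

e^{tA} =
  [exp(-3*t), 7*t*exp(-3*t), 5*t*exp(-3*t)]
  [0, exp(-3*t), 0]
  [0, 0, exp(-3*t)]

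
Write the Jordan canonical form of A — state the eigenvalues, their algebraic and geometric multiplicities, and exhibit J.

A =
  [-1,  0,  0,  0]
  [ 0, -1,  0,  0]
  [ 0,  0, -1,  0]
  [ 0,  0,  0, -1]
J_1(-1) ⊕ J_1(-1) ⊕ J_1(-1) ⊕ J_1(-1)

The characteristic polynomial is
  det(x·I − A) = x^4 + 4*x^3 + 6*x^2 + 4*x + 1 = (x + 1)^4

Eigenvalues and multiplicities (the geometric multiplicity of λ is n − rank(A − λI), which equals the number of Jordan blocks for λ):
  λ = -1: algebraic multiplicity = 4, geometric multiplicity = 4

Determining the block sizes for each eigenvalue:
  λ = -1: gm = am = 4, so every block has size 1 → block sizes [1, 1, 1, 1]

Assembling the blocks gives a Jordan form
J =
  [-1,  0,  0,  0]
  [ 0, -1,  0,  0]
  [ 0,  0, -1,  0]
  [ 0,  0,  0, -1]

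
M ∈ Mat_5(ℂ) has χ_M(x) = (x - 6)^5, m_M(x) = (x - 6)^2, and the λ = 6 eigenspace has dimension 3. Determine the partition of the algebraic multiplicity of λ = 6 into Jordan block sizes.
Block sizes for λ = 6: [2, 2, 1]

Step 1 — from the characteristic polynomial, algebraic multiplicity of λ = 6 is 5. From dim ker(M − (6)·I) = 3, there are exactly 3 Jordan blocks for λ = 6.
Step 2 — from the minimal polynomial, the factor (x − 6)^2 tells us the largest block for λ = 6 has size 2.
Step 3 — with total size 5, 3 blocks, and largest block 2, the block sizes (in nonincreasing order) are [2, 2, 1].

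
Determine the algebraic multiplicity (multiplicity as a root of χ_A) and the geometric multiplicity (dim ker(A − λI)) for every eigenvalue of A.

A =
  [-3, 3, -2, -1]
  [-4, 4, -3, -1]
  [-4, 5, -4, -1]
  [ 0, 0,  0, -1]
λ = -1: alg = 4, geom = 2

Step 1 — factor the characteristic polynomial to read off the algebraic multiplicities:
  χ_A(x) = (x + 1)^4

Step 2 — compute geometric multiplicities via the rank-nullity identity g(λ) = n − rank(A − λI):
  rank(A − (-1)·I) = 2, so dim ker(A − (-1)·I) = n − 2 = 2

Summary:
  λ = -1: algebraic multiplicity = 4, geometric multiplicity = 2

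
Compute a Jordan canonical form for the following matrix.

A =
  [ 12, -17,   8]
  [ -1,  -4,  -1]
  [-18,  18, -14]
J_2(-5) ⊕ J_1(4)

The characteristic polynomial is
  det(x·I − A) = x^3 + 6*x^2 - 15*x - 100 = (x - 4)*(x + 5)^2

Eigenvalues and multiplicities (the geometric multiplicity of λ is n − rank(A − λI), which equals the number of Jordan blocks for λ):
  λ = -5: algebraic multiplicity = 2, geometric multiplicity = 1
  λ = 4: algebraic multiplicity = 1, geometric multiplicity = 1

Determining the block sizes for each eigenvalue:
  λ = -5: one block (gm = 1), so the single block has size am = 2 → block sizes [2]
  λ = 4: one block (gm = 1), so the single block has size am = 1 → block sizes [1]

Assembling the blocks gives a Jordan form
J =
  [-5,  1, 0]
  [ 0, -5, 0]
  [ 0,  0, 4]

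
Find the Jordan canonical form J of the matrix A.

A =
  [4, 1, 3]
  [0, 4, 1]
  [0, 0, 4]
J_3(4)

The characteristic polynomial is
  det(x·I − A) = x^3 - 12*x^2 + 48*x - 64 = (x - 4)^3

Eigenvalues and multiplicities (the geometric multiplicity of λ is n − rank(A − λI), which equals the number of Jordan blocks for λ):
  λ = 4: algebraic multiplicity = 3, geometric multiplicity = 1

Determining the block sizes for each eigenvalue:
  λ = 4: one block (gm = 1), so the single block has size am = 3 → block sizes [3]

Assembling the blocks gives a Jordan form
J =
  [4, 1, 0]
  [0, 4, 1]
  [0, 0, 4]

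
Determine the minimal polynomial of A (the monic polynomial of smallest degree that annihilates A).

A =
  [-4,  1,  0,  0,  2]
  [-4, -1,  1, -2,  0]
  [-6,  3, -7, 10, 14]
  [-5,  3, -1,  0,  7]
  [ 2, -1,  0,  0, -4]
x^5 + 16*x^4 + 100*x^3 + 304*x^2 + 448*x + 256

The characteristic polynomial is χ_A(x) = (x + 2)^2*(x + 4)^3, so the eigenvalues are known. The minimal polynomial is
  m_A(x) = Π_λ (x − λ)^{k_λ}
where k_λ is the size of the *largest* Jordan block for λ (equivalently, the smallest k with (A − λI)^k v = 0 for every generalised eigenvector v of λ).

  λ = -4: largest Jordan block has size 3, contributing (x + 4)^3
  λ = -2: largest Jordan block has size 2, contributing (x + 2)^2

So m_A(x) = (x + 2)^2*(x + 4)^3 = x^5 + 16*x^4 + 100*x^3 + 304*x^2 + 448*x + 256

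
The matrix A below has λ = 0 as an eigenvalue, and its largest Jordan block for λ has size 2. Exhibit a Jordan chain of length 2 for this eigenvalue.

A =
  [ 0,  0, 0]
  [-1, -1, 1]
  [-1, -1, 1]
A Jordan chain for λ = 0 of length 2:
v_1 = (0, -1, -1)ᵀ
v_2 = (1, 0, 0)ᵀ

Let N = A − (0)·I. We want v_2 with N^2 v_2 = 0 but N^1 v_2 ≠ 0; then v_{j-1} := N · v_j for j = 2, …, 2.

Pick v_2 = (1, 0, 0)ᵀ.
Then v_1 = N · v_2 = (0, -1, -1)ᵀ.

Sanity check: (A − (0)·I) v_1 = (0, 0, 0)ᵀ = 0. ✓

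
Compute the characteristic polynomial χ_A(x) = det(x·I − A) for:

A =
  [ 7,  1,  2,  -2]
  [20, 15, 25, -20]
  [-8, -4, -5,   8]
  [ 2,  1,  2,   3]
x^4 - 20*x^3 + 150*x^2 - 500*x + 625

Expanding det(x·I − A) (e.g. by cofactor expansion or by noting that A is similar to its Jordan form J, which has the same characteristic polynomial as A) gives
  χ_A(x) = x^4 - 20*x^3 + 150*x^2 - 500*x + 625
which factors as (x - 5)^4. The eigenvalues (with algebraic multiplicities) are λ = 5 with multiplicity 4.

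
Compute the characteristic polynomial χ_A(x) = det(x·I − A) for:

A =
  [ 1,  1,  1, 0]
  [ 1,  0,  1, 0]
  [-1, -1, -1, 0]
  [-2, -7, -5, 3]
x^4 - 3*x^3

Expanding det(x·I − A) (e.g. by cofactor expansion or by noting that A is similar to its Jordan form J, which has the same characteristic polynomial as A) gives
  χ_A(x) = x^4 - 3*x^3
which factors as x^3*(x - 3). The eigenvalues (with algebraic multiplicities) are λ = 0 with multiplicity 3, λ = 3 with multiplicity 1.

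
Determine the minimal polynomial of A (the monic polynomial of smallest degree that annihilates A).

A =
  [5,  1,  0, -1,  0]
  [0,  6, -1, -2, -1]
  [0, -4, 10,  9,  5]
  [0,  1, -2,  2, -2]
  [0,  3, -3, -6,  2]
x^3 - 15*x^2 + 75*x - 125

The characteristic polynomial is χ_A(x) = (x - 5)^5, so the eigenvalues are known. The minimal polynomial is
  m_A(x) = Π_λ (x − λ)^{k_λ}
where k_λ is the size of the *largest* Jordan block for λ (equivalently, the smallest k with (A − λI)^k v = 0 for every generalised eigenvector v of λ).

  λ = 5: largest Jordan block has size 3, contributing (x − 5)^3

So m_A(x) = (x - 5)^3 = x^3 - 15*x^2 + 75*x - 125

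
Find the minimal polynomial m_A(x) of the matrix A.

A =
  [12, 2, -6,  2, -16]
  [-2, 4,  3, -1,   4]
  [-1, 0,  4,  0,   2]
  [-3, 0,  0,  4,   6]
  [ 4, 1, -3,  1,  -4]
x^3 - 12*x^2 + 48*x - 64

The characteristic polynomial is χ_A(x) = (x - 4)^5, so the eigenvalues are known. The minimal polynomial is
  m_A(x) = Π_λ (x − λ)^{k_λ}
where k_λ is the size of the *largest* Jordan block for λ (equivalently, the smallest k with (A − λI)^k v = 0 for every generalised eigenvector v of λ).

  λ = 4: largest Jordan block has size 3, contributing (x − 4)^3

So m_A(x) = (x - 4)^3 = x^3 - 12*x^2 + 48*x - 64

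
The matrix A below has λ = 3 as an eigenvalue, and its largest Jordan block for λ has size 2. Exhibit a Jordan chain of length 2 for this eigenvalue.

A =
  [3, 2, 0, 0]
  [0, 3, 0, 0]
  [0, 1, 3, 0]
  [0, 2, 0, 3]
A Jordan chain for λ = 3 of length 2:
v_1 = (2, 0, 1, 2)ᵀ
v_2 = (0, 1, 0, 0)ᵀ

Let N = A − (3)·I. We want v_2 with N^2 v_2 = 0 but N^1 v_2 ≠ 0; then v_{j-1} := N · v_j for j = 2, …, 2.

Pick v_2 = (0, 1, 0, 0)ᵀ.
Then v_1 = N · v_2 = (2, 0, 1, 2)ᵀ.

Sanity check: (A − (3)·I) v_1 = (0, 0, 0, 0)ᵀ = 0. ✓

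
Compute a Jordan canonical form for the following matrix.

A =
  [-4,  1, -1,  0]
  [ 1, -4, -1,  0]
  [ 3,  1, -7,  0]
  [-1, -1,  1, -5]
J_3(-5) ⊕ J_1(-5)

The characteristic polynomial is
  det(x·I − A) = x^4 + 20*x^3 + 150*x^2 + 500*x + 625 = (x + 5)^4

Eigenvalues and multiplicities (the geometric multiplicity of λ is n − rank(A − λI), which equals the number of Jordan blocks for λ):
  λ = -5: algebraic multiplicity = 4, geometric multiplicity = 2

Determining the block sizes for each eigenvalue:
  λ = -5: with am = 4 and gm = 2, the partition is not yet determined (e.g. several partitions of 4 into 2 parts exist). Let N = A − (-5)·I. Computing rank(N^1) = 2, rank(N^2) = 1, rank(N^3) = 0; the number of blocks of size ≥ j is rank(N^{j−1}) − rank(N^j), giving [2, 1, 1]. So we have 1 block(s) of size 3, 1 block(s) of size 1 → block sizes [3, 1]

Assembling the blocks gives a Jordan form
J =
  [-5,  1,  0,  0]
  [ 0, -5,  1,  0]
  [ 0,  0, -5,  0]
  [ 0,  0,  0, -5]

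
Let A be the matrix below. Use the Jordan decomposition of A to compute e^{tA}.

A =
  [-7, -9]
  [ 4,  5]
e^{tA} =
  [-6*t*exp(-t) + exp(-t), -9*t*exp(-t)]
  [4*t*exp(-t), 6*t*exp(-t) + exp(-t)]

Strategy: write A = P · J · P⁻¹ where J is a Jordan canonical form, so e^{tA} = P · e^{tJ} · P⁻¹, and e^{tJ} can be computed block-by-block.

A has Jordan form
J =
  [-1,  1]
  [ 0, -1]
(up to reordering of blocks).

Per-block formulas:
  For a 2×2 Jordan block J_2(-1): exp(t · J_2(-1)) = e^(-1t)·(I + t·N), where N is the 2×2 nilpotent shift.

After assembling e^{tJ} and conjugating by P, we get:

e^{tA} =
  [-6*t*exp(-t) + exp(-t), -9*t*exp(-t)]
  [4*t*exp(-t), 6*t*exp(-t) + exp(-t)]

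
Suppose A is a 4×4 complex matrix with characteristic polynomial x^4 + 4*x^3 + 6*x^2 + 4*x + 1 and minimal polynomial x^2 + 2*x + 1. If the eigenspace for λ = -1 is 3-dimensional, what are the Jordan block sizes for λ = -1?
Block sizes for λ = -1: [2, 1, 1]

Step 1 — from the characteristic polynomial, algebraic multiplicity of λ = -1 is 4. From dim ker(A − (-1)·I) = 3, there are exactly 3 Jordan blocks for λ = -1.
Step 2 — from the minimal polynomial, the factor (x + 1)^2 tells us the largest block for λ = -1 has size 2.
Step 3 — with total size 4, 3 blocks, and largest block 2, the block sizes (in nonincreasing order) are [2, 1, 1].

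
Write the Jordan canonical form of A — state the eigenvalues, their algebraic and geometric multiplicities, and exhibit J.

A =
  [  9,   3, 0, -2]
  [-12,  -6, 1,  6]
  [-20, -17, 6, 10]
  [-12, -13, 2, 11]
J_3(5) ⊕ J_1(5)

The characteristic polynomial is
  det(x·I − A) = x^4 - 20*x^3 + 150*x^2 - 500*x + 625 = (x - 5)^4

Eigenvalues and multiplicities (the geometric multiplicity of λ is n − rank(A − λI), which equals the number of Jordan blocks for λ):
  λ = 5: algebraic multiplicity = 4, geometric multiplicity = 2

Determining the block sizes for each eigenvalue:
  λ = 5: with am = 4 and gm = 2, the partition is not yet determined (e.g. several partitions of 4 into 2 parts exist). Let N = A − (5)·I. Computing rank(N^1) = 2, rank(N^2) = 1, rank(N^3) = 0; the number of blocks of size ≥ j is rank(N^{j−1}) − rank(N^j), giving [2, 1, 1]. So we have 1 block(s) of size 3, 1 block(s) of size 1 → block sizes [3, 1]

Assembling the blocks gives a Jordan form
J =
  [5, 1, 0, 0]
  [0, 5, 1, 0]
  [0, 0, 5, 0]
  [0, 0, 0, 5]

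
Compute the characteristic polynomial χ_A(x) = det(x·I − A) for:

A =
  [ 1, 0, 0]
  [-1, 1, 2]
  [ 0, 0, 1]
x^3 - 3*x^2 + 3*x - 1

Expanding det(x·I − A) (e.g. by cofactor expansion or by noting that A is similar to its Jordan form J, which has the same characteristic polynomial as A) gives
  χ_A(x) = x^3 - 3*x^2 + 3*x - 1
which factors as (x - 1)^3. The eigenvalues (with algebraic multiplicities) are λ = 1 with multiplicity 3.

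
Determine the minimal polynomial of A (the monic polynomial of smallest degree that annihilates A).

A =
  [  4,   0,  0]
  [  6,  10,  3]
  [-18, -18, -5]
x^2 - 5*x + 4

The characteristic polynomial is χ_A(x) = (x - 4)^2*(x - 1), so the eigenvalues are known. The minimal polynomial is
  m_A(x) = Π_λ (x − λ)^{k_λ}
where k_λ is the size of the *largest* Jordan block for λ (equivalently, the smallest k with (A − λI)^k v = 0 for every generalised eigenvector v of λ).

  λ = 1: largest Jordan block has size 1, contributing (x − 1)
  λ = 4: largest Jordan block has size 1, contributing (x − 4)

So m_A(x) = (x - 4)*(x - 1) = x^2 - 5*x + 4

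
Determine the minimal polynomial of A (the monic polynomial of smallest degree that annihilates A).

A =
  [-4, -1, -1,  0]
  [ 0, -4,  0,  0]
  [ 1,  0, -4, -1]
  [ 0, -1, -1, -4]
x^3 + 12*x^2 + 48*x + 64

The characteristic polynomial is χ_A(x) = (x + 4)^4, so the eigenvalues are known. The minimal polynomial is
  m_A(x) = Π_λ (x − λ)^{k_λ}
where k_λ is the size of the *largest* Jordan block for λ (equivalently, the smallest k with (A − λI)^k v = 0 for every generalised eigenvector v of λ).

  λ = -4: largest Jordan block has size 3, contributing (x + 4)^3

So m_A(x) = (x + 4)^3 = x^3 + 12*x^2 + 48*x + 64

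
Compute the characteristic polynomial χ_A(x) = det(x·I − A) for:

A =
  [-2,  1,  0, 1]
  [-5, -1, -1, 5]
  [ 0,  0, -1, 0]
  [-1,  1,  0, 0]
x^4 + 4*x^3 + 6*x^2 + 4*x + 1

Expanding det(x·I − A) (e.g. by cofactor expansion or by noting that A is similar to its Jordan form J, which has the same characteristic polynomial as A) gives
  χ_A(x) = x^4 + 4*x^3 + 6*x^2 + 4*x + 1
which factors as (x + 1)^4. The eigenvalues (with algebraic multiplicities) are λ = -1 with multiplicity 4.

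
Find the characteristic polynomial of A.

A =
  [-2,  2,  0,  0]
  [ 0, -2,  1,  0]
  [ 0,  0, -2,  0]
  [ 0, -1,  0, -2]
x^4 + 8*x^3 + 24*x^2 + 32*x + 16

Expanding det(x·I − A) (e.g. by cofactor expansion or by noting that A is similar to its Jordan form J, which has the same characteristic polynomial as A) gives
  χ_A(x) = x^4 + 8*x^3 + 24*x^2 + 32*x + 16
which factors as (x + 2)^4. The eigenvalues (with algebraic multiplicities) are λ = -2 with multiplicity 4.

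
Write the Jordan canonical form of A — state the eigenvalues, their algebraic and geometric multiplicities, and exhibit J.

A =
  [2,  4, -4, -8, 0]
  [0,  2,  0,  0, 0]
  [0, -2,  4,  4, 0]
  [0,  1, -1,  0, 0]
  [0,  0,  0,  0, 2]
J_2(2) ⊕ J_1(2) ⊕ J_1(2) ⊕ J_1(2)

The characteristic polynomial is
  det(x·I − A) = x^5 - 10*x^4 + 40*x^3 - 80*x^2 + 80*x - 32 = (x - 2)^5

Eigenvalues and multiplicities (the geometric multiplicity of λ is n − rank(A − λI), which equals the number of Jordan blocks for λ):
  λ = 2: algebraic multiplicity = 5, geometric multiplicity = 4

Determining the block sizes for each eigenvalue:
  λ = 2: 4 blocks summing to 5 forces exactly one block of size 2 and the rest size 1 → block sizes [2, 1, 1, 1]

Assembling the blocks gives a Jordan form
J =
  [2, 1, 0, 0, 0]
  [0, 2, 0, 0, 0]
  [0, 0, 2, 0, 0]
  [0, 0, 0, 2, 0]
  [0, 0, 0, 0, 2]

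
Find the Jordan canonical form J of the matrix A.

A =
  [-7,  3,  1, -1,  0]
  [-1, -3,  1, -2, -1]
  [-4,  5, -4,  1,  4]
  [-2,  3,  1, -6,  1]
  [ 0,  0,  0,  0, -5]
J_3(-5) ⊕ J_2(-5)

The characteristic polynomial is
  det(x·I − A) = x^5 + 25*x^4 + 250*x^3 + 1250*x^2 + 3125*x + 3125 = (x + 5)^5

Eigenvalues and multiplicities (the geometric multiplicity of λ is n − rank(A − λI), which equals the number of Jordan blocks for λ):
  λ = -5: algebraic multiplicity = 5, geometric multiplicity = 2

Determining the block sizes for each eigenvalue:
  λ = -5: with am = 5 and gm = 2, the partition is not yet determined (e.g. several partitions of 5 into 2 parts exist). Let N = A − (-5)·I. Computing rank(N^1) = 3, rank(N^2) = 1, rank(N^3) = 0; the number of blocks of size ≥ j is rank(N^{j−1}) − rank(N^j), giving [2, 2, 1]. So we have 1 block(s) of size 3, 1 block(s) of size 2 → block sizes [3, 2]

Assembling the blocks gives a Jordan form
J =
  [-5,  1,  0,  0,  0]
  [ 0, -5,  1,  0,  0]
  [ 0,  0, -5,  0,  0]
  [ 0,  0,  0, -5,  1]
  [ 0,  0,  0,  0, -5]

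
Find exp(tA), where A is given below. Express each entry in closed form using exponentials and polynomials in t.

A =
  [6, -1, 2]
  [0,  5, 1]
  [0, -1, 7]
e^{tA} =
  [exp(6*t), -t^2*exp(6*t)/2 - t*exp(6*t), t^2*exp(6*t)/2 + 2*t*exp(6*t)]
  [0, -t*exp(6*t) + exp(6*t), t*exp(6*t)]
  [0, -t*exp(6*t), t*exp(6*t) + exp(6*t)]

Strategy: write A = P · J · P⁻¹ where J is a Jordan canonical form, so e^{tA} = P · e^{tJ} · P⁻¹, and e^{tJ} can be computed block-by-block.

A has Jordan form
J =
  [6, 1, 0]
  [0, 6, 1]
  [0, 0, 6]
(up to reordering of blocks).

Per-block formulas:
  For a 3×3 Jordan block J_3(6): exp(t · J_3(6)) = e^(6t)·(I + t·N + (t^2/2)·N^2), where N is the 3×3 nilpotent shift.

After assembling e^{tJ} and conjugating by P, we get:

e^{tA} =
  [exp(6*t), -t^2*exp(6*t)/2 - t*exp(6*t), t^2*exp(6*t)/2 + 2*t*exp(6*t)]
  [0, -t*exp(6*t) + exp(6*t), t*exp(6*t)]
  [0, -t*exp(6*t), t*exp(6*t) + exp(6*t)]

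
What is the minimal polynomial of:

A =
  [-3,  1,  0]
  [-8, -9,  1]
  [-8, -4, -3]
x^3 + 15*x^2 + 75*x + 125

The characteristic polynomial is χ_A(x) = (x + 5)^3, so the eigenvalues are known. The minimal polynomial is
  m_A(x) = Π_λ (x − λ)^{k_λ}
where k_λ is the size of the *largest* Jordan block for λ (equivalently, the smallest k with (A − λI)^k v = 0 for every generalised eigenvector v of λ).

  λ = -5: largest Jordan block has size 3, contributing (x + 5)^3

So m_A(x) = (x + 5)^3 = x^3 + 15*x^2 + 75*x + 125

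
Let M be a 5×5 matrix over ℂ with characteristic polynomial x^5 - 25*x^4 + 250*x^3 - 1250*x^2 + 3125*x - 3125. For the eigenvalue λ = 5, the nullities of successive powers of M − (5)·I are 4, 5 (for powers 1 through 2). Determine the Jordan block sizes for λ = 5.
Block sizes for λ = 5: [2, 1, 1, 1]

From the dimensions of kernels of powers, the number of Jordan blocks of size at least j is d_j − d_{j−1} where d_j = dim ker(N^j) (with d_0 = 0). Computing the differences gives [4, 1].
The number of blocks of size exactly k is (#blocks of size ≥ k) − (#blocks of size ≥ k + 1), so the partition is: 3 block(s) of size 1, 1 block(s) of size 2.
In nonincreasing order the block sizes are [2, 1, 1, 1].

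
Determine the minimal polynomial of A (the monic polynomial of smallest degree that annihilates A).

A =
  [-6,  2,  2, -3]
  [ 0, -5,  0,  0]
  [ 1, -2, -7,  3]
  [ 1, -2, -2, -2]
x^2 + 10*x + 25

The characteristic polynomial is χ_A(x) = (x + 5)^4, so the eigenvalues are known. The minimal polynomial is
  m_A(x) = Π_λ (x − λ)^{k_λ}
where k_λ is the size of the *largest* Jordan block for λ (equivalently, the smallest k with (A − λI)^k v = 0 for every generalised eigenvector v of λ).

  λ = -5: largest Jordan block has size 2, contributing (x + 5)^2

So m_A(x) = (x + 5)^2 = x^2 + 10*x + 25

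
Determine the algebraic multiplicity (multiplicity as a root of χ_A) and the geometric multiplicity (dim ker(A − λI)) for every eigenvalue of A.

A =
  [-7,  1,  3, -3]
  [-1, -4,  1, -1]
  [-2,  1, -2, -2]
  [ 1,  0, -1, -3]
λ = -4: alg = 4, geom = 2

Step 1 — factor the characteristic polynomial to read off the algebraic multiplicities:
  χ_A(x) = (x + 4)^4

Step 2 — compute geometric multiplicities via the rank-nullity identity g(λ) = n − rank(A − λI):
  rank(A − (-4)·I) = 2, so dim ker(A − (-4)·I) = n − 2 = 2

Summary:
  λ = -4: algebraic multiplicity = 4, geometric multiplicity = 2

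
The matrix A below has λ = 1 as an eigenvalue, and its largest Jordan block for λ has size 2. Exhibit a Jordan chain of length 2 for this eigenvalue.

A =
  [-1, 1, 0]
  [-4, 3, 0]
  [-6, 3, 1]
A Jordan chain for λ = 1 of length 2:
v_1 = (-2, -4, -6)ᵀ
v_2 = (1, 0, 0)ᵀ

Let N = A − (1)·I. We want v_2 with N^2 v_2 = 0 but N^1 v_2 ≠ 0; then v_{j-1} := N · v_j for j = 2, …, 2.

Pick v_2 = (1, 0, 0)ᵀ.
Then v_1 = N · v_2 = (-2, -4, -6)ᵀ.

Sanity check: (A − (1)·I) v_1 = (0, 0, 0)ᵀ = 0. ✓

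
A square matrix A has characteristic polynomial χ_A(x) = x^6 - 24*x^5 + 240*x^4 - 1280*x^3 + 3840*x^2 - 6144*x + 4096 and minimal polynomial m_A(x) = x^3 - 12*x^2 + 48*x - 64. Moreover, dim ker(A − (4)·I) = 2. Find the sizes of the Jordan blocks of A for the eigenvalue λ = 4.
Block sizes for λ = 4: [3, 3]

Step 1 — from the characteristic polynomial, algebraic multiplicity of λ = 4 is 6. From dim ker(A − (4)·I) = 2, there are exactly 2 Jordan blocks for λ = 4.
Step 2 — from the minimal polynomial, the factor (x − 4)^3 tells us the largest block for λ = 4 has size 3.
Step 3 — with total size 6, 2 blocks, and largest block 3, the block sizes (in nonincreasing order) are [3, 3].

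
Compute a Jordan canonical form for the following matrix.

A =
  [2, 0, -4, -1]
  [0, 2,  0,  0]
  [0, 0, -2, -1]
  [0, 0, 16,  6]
J_2(2) ⊕ J_1(2) ⊕ J_1(2)

The characteristic polynomial is
  det(x·I − A) = x^4 - 8*x^3 + 24*x^2 - 32*x + 16 = (x - 2)^4

Eigenvalues and multiplicities (the geometric multiplicity of λ is n − rank(A − λI), which equals the number of Jordan blocks for λ):
  λ = 2: algebraic multiplicity = 4, geometric multiplicity = 3

Determining the block sizes for each eigenvalue:
  λ = 2: 3 blocks summing to 4 forces exactly one block of size 2 and the rest size 1 → block sizes [2, 1, 1]

Assembling the blocks gives a Jordan form
J =
  [2, 1, 0, 0]
  [0, 2, 0, 0]
  [0, 0, 2, 0]
  [0, 0, 0, 2]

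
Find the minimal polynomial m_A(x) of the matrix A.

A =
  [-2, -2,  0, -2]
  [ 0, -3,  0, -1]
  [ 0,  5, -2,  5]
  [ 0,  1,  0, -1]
x^2 + 4*x + 4

The characteristic polynomial is χ_A(x) = (x + 2)^4, so the eigenvalues are known. The minimal polynomial is
  m_A(x) = Π_λ (x − λ)^{k_λ}
where k_λ is the size of the *largest* Jordan block for λ (equivalently, the smallest k with (A − λI)^k v = 0 for every generalised eigenvector v of λ).

  λ = -2: largest Jordan block has size 2, contributing (x + 2)^2

So m_A(x) = (x + 2)^2 = x^2 + 4*x + 4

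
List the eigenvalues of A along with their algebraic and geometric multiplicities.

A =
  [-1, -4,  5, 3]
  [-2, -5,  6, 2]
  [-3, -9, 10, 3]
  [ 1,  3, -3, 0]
λ = 1: alg = 4, geom = 2

Step 1 — factor the characteristic polynomial to read off the algebraic multiplicities:
  χ_A(x) = (x - 1)^4

Step 2 — compute geometric multiplicities via the rank-nullity identity g(λ) = n − rank(A − λI):
  rank(A − (1)·I) = 2, so dim ker(A − (1)·I) = n − 2 = 2

Summary:
  λ = 1: algebraic multiplicity = 4, geometric multiplicity = 2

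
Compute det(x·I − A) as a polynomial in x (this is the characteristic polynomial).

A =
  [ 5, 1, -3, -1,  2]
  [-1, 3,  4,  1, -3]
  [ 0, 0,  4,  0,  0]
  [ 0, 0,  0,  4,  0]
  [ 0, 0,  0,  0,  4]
x^5 - 20*x^4 + 160*x^3 - 640*x^2 + 1280*x - 1024

Expanding det(x·I − A) (e.g. by cofactor expansion or by noting that A is similar to its Jordan form J, which has the same characteristic polynomial as A) gives
  χ_A(x) = x^5 - 20*x^4 + 160*x^3 - 640*x^2 + 1280*x - 1024
which factors as (x - 4)^5. The eigenvalues (with algebraic multiplicities) are λ = 4 with multiplicity 5.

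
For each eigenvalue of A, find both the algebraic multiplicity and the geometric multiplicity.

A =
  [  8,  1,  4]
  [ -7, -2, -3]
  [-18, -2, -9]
λ = -1: alg = 3, geom = 1

Step 1 — factor the characteristic polynomial to read off the algebraic multiplicities:
  χ_A(x) = (x + 1)^3

Step 2 — compute geometric multiplicities via the rank-nullity identity g(λ) = n − rank(A − λI):
  rank(A − (-1)·I) = 2, so dim ker(A − (-1)·I) = n − 2 = 1

Summary:
  λ = -1: algebraic multiplicity = 3, geometric multiplicity = 1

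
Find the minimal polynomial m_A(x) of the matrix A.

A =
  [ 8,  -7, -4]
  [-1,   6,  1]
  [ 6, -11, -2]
x^3 - 12*x^2 + 48*x - 64

The characteristic polynomial is χ_A(x) = (x - 4)^3, so the eigenvalues are known. The minimal polynomial is
  m_A(x) = Π_λ (x − λ)^{k_λ}
where k_λ is the size of the *largest* Jordan block for λ (equivalently, the smallest k with (A − λI)^k v = 0 for every generalised eigenvector v of λ).

  λ = 4: largest Jordan block has size 3, contributing (x − 4)^3

So m_A(x) = (x - 4)^3 = x^3 - 12*x^2 + 48*x - 64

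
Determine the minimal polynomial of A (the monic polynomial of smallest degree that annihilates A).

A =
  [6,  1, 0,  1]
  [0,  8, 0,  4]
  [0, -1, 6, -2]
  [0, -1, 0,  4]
x^3 - 18*x^2 + 108*x - 216

The characteristic polynomial is χ_A(x) = (x - 6)^4, so the eigenvalues are known. The minimal polynomial is
  m_A(x) = Π_λ (x − λ)^{k_λ}
where k_λ is the size of the *largest* Jordan block for λ (equivalently, the smallest k with (A − λI)^k v = 0 for every generalised eigenvector v of λ).

  λ = 6: largest Jordan block has size 3, contributing (x − 6)^3

So m_A(x) = (x - 6)^3 = x^3 - 18*x^2 + 108*x - 216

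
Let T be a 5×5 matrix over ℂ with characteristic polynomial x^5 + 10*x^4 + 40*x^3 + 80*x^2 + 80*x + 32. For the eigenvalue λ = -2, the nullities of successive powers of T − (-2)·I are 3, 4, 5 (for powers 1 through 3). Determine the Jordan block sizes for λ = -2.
Block sizes for λ = -2: [3, 1, 1]

From the dimensions of kernels of powers, the number of Jordan blocks of size at least j is d_j − d_{j−1} where d_j = dim ker(N^j) (with d_0 = 0). Computing the differences gives [3, 1, 1].
The number of blocks of size exactly k is (#blocks of size ≥ k) − (#blocks of size ≥ k + 1), so the partition is: 2 block(s) of size 1, 1 block(s) of size 3.
In nonincreasing order the block sizes are [3, 1, 1].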